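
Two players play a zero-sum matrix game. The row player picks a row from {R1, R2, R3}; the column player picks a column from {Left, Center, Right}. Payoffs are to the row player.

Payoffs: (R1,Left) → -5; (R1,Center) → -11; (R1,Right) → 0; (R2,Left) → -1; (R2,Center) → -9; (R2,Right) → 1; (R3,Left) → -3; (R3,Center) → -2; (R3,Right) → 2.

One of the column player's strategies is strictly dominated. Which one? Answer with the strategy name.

Right

Left holds the row player's payoff strictly below Right in every row: -5 < 0, -1 < 1, -3 < 2.
So Right is strictly dominated for the column player.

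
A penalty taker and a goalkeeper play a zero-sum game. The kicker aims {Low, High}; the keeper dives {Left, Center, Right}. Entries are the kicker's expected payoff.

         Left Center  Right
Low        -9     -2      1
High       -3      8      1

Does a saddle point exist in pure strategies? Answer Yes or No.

Yes

Row minima: Low → -9, High → -3; maximin = -3.
Column maxima: Left → -3, Center → 8, Right → 1; minimax = -3.
maximin = minimax = -3, so a saddle point exists.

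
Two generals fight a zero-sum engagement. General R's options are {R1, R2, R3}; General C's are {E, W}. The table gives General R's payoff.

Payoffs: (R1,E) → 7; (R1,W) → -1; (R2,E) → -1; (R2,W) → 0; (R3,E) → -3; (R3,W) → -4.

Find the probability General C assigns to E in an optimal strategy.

1/9

Row minima: R1 → -1, R2 → -1, R3 → -4; maximin = -1.
Column maxima: E → 7, W → 0; minimax = 0.
-1 ≠ 0, so there is no saddle point; optimal play is mixed.
R3 is strictly dominated by R1, so General R never plays it.
On the remaining 2×2 (R1, R2 vs E, W):
Let General R play R1 with probability p. Expected payoff against E: 7p + (-1)(1−p) = 8p − 1; against W: (-1)p + 0(1−p) = −p.
Setting these equal: 8p − 1 = −p ⇒ 9p = 1 ⇒ p = 1/9, and the value is (8)·(1/9) − 1 = -1/9.
For General C: with q = P(E), equating R1's and R2's payoffs gives 8q − 1 = −q ⇒ q = 1/9.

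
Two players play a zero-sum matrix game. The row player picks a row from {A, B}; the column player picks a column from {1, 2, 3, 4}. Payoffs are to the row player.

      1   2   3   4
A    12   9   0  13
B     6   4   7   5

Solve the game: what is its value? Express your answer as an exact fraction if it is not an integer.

21/4

Row minima: A → 0, B → 4; maximin = 4.
Column maxima: 1 → 12, 2 → 9, 3 → 7, 4 → 13; minimax = 7.
4 ≠ 7, so there is no saddle point; optimal play is mixed.
1 is strictly dominated by 2 (it gives the row player strictly more in every row), so the column player never plays it.
4 is strictly dominated by 2 (it gives the row player strictly more in every row), so the column player never plays it.
On the remaining 2×2 (A, B vs 2, 3):
Let the row player play A with probability p. Expected payoff against 2: 9p + 4(1−p) = 5p + 4; against 3: 0p + 7(1−p) = −7p + 7.
Setting these equal: 5p + 4 = −7p + 7 ⇒ 12p = 3 ⇒ p = 1/4, and the value is (5)·(1/4) + 4 = 21/4.
For the column player: with q = P(2), equating A's and B's payoffs gives 9q = −3q + 7 ⇒ q = 7/12.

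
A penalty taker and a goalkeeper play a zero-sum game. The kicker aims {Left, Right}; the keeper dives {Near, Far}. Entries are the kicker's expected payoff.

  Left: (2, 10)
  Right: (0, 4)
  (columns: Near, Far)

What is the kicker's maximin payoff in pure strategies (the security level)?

Row minima: Left → 2, Right → 0.
The best of these is 2.

2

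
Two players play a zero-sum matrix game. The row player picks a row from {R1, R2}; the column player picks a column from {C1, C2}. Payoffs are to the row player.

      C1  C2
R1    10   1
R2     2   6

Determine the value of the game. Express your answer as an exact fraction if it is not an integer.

58/13

Row minima: R1 → 1, R2 → 2; maximin = 2.
Column maxima: C1 → 10, C2 → 6; minimax = 6.
2 ≠ 6, so there is no saddle point; optimal play is mixed.
Let the row player play R1 with probability p. Expected payoff against C1: 10p + 2(1−p) = 8p + 2; against C2: 1p + 6(1−p) = −5p + 6.
Setting these equal: 8p + 2 = −5p + 6 ⇒ 13p = 4 ⇒ p = 4/13, and the value is (8)·(4/13) + 2 = 58/13.
For the column player: with q = P(C1), equating R1's and R2's payoffs gives 9q + 1 = −4q + 6 ⇒ q = 5/13.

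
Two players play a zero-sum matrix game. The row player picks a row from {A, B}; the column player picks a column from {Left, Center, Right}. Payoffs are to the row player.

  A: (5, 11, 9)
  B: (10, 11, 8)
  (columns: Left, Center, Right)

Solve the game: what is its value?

Row minima: A → 5, B → 8; maximin = 8.
Column maxima: Left → 10, Center → 11, Right → 9; minimax = 9.
8 ≠ 9, so there is no saddle point; optimal play is mixed.
Center is strictly dominated by Left (it gives the row player strictly more in every row), so the column player never plays it.
On the remaining 2×2 (A, B vs Left, Right):
Let the row player play A with probability p. Expected payoff against Left: 5p + 10(1−p) = −5p + 10; against Right: 9p + 8(1−p) = p + 8.
Setting these equal: −5p + 10 = p + 8 ⇒ −6p = -2 ⇒ p = 1/3, and the value is (-5)·(1/3) + 10 = 25/3.
For the column player: with q = P(Left), equating A's and B's payoffs gives −4q + 9 = 2q + 8 ⇒ q = 1/6.

25/3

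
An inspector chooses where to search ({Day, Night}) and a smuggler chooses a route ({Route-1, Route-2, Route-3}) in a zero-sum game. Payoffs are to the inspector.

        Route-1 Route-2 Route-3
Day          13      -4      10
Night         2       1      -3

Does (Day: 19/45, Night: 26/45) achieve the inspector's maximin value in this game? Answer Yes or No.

No

Against Route-1 this mix gives (19/45)·13 + (26/45)·2 = 299/45.
Against Route-2 this mix gives (19/45)·(-4) + (26/45)·1 = -10/9.
Against Route-3 this mix gives (19/45)·10 + (26/45)·(-3) = 112/45.
The smuggler will play Route-2, holding the inspector to -10/9. Shifting weight toward the row that does better against Route-2 would raise this floor (the equalizing mix achieves -1/9 against both Route-2 and Route-3), so the proposed strategy is not optimal.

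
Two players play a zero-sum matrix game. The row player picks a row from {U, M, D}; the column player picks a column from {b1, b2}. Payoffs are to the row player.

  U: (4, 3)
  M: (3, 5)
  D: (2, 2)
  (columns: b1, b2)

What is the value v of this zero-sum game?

Row minima: U → 3, M → 3, D → 2; maximin = 3.
Column maxima: b1 → 4, b2 → 5; minimax = 4.
3 ≠ 4, so there is no saddle point; optimal play is mixed.
D is strictly dominated by U, so the row player never plays it.
On the remaining 2×2 (U, M vs b1, b2):
Let the row player play U with probability p. Expected payoff against b1: 4p + 3(1−p) = p + 3; against b2: 3p + 5(1−p) = −2p + 5.
Setting these equal: p + 3 = −2p + 5 ⇒ 3p = 2 ⇒ p = 2/3, and the value is (1)·(2/3) + 3 = 11/3.
For the column player: with q = P(b1), equating U's and M's payoffs gives q + 3 = −2q + 5 ⇒ q = 2/3.

11/3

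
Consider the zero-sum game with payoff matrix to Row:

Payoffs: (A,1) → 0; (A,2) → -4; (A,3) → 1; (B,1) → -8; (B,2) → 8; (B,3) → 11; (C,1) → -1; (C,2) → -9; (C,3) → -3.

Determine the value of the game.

Row minima: A → -4, B → -8, C → -9; maximin = -4.
Column maxima: 1 → 0, 2 → 8, 3 → 11; minimax = 0.
-4 ≠ 0, so there is no saddle point; optimal play is mixed.
C is strictly dominated by A, so Row never plays it.
With C eliminated, 3 is strictly dominated by 1 (it gives Row strictly more in every remaining row), so Column never plays it.
On the remaining 2×2 (A, B vs 1, 2):
Let Row play A with probability p. Expected payoff against 1: 0p + (-8)(1−p) = 8p − 8; against 2: (-4)p + 8(1−p) = −12p + 8.
Setting these equal: 8p − 8 = −12p + 8 ⇒ 20p = 16 ⇒ p = 4/5, and the value is (8)·(4/5) − 8 = -8/5.
For Column: with q = P(1), equating A's and B's payoffs gives 4q − 4 = −16q + 8 ⇒ q = 3/5.

-8/5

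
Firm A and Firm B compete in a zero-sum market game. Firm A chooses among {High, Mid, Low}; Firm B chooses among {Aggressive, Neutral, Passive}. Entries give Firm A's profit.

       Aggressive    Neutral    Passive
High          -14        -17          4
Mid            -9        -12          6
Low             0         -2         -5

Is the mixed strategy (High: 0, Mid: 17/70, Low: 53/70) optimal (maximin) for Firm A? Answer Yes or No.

Against Aggressive this mix gives (17/70)·(-9) + (53/70)·0 = -153/70.
Against Neutral this mix gives (17/70)·(-12) + (53/70)·(-2) = -31/7.
Against Passive this mix gives (17/70)·6 + (53/70)·(-5) = -163/70.
Firm B will play Neutral, holding Firm A to -31/7. Shifting weight toward the row that does better against Neutral would raise this floor (the equalizing mix achieves -24/7 against both Neutral and Passive), so the proposed strategy is not optimal.

No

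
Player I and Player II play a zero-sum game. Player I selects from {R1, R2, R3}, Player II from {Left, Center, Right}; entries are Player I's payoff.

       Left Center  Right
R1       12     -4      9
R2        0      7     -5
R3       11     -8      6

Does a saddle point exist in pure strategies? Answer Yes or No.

No

Row minima: R1 → -4, R2 → -5, R3 → -8; maximin = -4.
Column maxima: Left → 12, Center → 7, Right → 9; minimax = 7.
-4 ≠ 7, so no pure-strategy equilibrium exists.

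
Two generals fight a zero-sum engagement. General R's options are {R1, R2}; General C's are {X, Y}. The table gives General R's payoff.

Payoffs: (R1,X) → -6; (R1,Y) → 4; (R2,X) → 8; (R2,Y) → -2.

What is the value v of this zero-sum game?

Row minima: R1 → -6, R2 → -2; maximin = -2.
Column maxima: X → 8, Y → 4; minimax = 4.
-2 ≠ 4, so there is no saddle point; optimal play is mixed.
Let General R play R1 with probability p. Expected payoff against X: (-6)p + 8(1−p) = −14p + 8; against Y: 4p + (-2)(1−p) = 6p − 2.
Setting these equal: −14p + 8 = 6p − 2 ⇒ −20p = -10 ⇒ p = 1/2, and the value is (-14)·(1/2) + 8 = 1.
For General C: with q = P(X), equating R1's and R2's payoffs gives −10q + 4 = 10q − 2 ⇒ q = 3/10.

1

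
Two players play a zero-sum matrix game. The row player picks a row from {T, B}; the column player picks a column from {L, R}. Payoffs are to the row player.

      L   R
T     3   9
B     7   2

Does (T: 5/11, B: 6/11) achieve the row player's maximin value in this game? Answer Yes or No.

Against L this mix gives (5/11)·3 + (6/11)·7 = 57/11.
Against R this mix gives (5/11)·9 + (6/11)·2 = 57/11.
All of the column player's active replies (L, R) yield 57/11, and no column does worse for the row player. The mix makes the column player indifferent and guarantees 57/11, so it is optimal.

Yes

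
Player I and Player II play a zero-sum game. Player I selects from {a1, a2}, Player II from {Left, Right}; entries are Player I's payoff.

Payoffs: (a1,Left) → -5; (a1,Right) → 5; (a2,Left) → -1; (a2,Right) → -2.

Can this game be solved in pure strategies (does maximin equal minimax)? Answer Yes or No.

No

Row minima: a1 → -5, a2 → -2; maximin = -2.
Column maxima: Left → -1, Right → 5; minimax = -1.
-2 ≠ -1, so no pure-strategy equilibrium exists.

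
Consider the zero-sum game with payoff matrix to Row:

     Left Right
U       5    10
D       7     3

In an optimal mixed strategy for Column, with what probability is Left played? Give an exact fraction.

7/9

Row minima: U → 5, D → 3; maximin = 5.
Column maxima: Left → 7, Right → 10; minimax = 7.
5 ≠ 7, so there is no saddle point; optimal play is mixed.
Let Row play U with probability p. Expected payoff against Left: 5p + 7(1−p) = −2p + 7; against Right: 10p + 3(1−p) = 7p + 3.
Setting these equal: −2p + 7 = 7p + 3 ⇒ −9p = -4 ⇒ p = 4/9, and the value is (-2)·(4/9) + 7 = 55/9.
For Column: with q = P(Left), equating U's and D's payoffs gives −5q + 10 = 4q + 3 ⇒ q = 7/9.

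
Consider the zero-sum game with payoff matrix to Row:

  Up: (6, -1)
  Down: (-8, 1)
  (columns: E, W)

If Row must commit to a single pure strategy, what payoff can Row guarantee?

-1

Row minima: Up → -1, Down → -8.
The best of these is -1.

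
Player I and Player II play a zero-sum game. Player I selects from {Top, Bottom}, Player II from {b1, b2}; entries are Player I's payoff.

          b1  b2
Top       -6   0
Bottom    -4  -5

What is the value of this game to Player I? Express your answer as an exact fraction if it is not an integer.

-30/7

Row minima: Top → -6, Bottom → -5; maximin = -5.
Column maxima: b1 → -4, b2 → 0; minimax = -4.
-5 ≠ -4, so there is no saddle point; optimal play is mixed.
Let Player I play Top with probability p. Expected payoff against b1: (-6)p + (-4)(1−p) = −2p − 4; against b2: 0p + (-5)(1−p) = 5p − 5.
Setting these equal: −2p − 4 = 5p − 5 ⇒ −7p = -1 ⇒ p = 1/7, and the value is (-2)·(1/7) − 4 = -30/7.
For Player II: with q = P(b1), equating Top's and Bottom's payoffs gives −6q = q − 5 ⇒ q = 5/7.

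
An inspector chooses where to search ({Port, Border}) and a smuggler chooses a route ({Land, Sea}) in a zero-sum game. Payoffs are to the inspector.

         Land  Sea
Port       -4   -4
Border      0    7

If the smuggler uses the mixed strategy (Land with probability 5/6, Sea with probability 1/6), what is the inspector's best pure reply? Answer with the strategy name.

Expected payoff of Port: (5/6)·(-4) + (1/6)·(-4) = -4.
Expected payoff of Border: (5/6)·0 + (1/6)·7 = 7/6.
The largest is 7/6, so the inspector's best response is Border.

Border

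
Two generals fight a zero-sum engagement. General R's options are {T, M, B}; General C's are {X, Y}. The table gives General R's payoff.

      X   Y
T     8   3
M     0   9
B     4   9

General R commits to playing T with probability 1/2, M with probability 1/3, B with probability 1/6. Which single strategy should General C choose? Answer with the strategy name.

X

If General C plays X, General R's expected payoff is (1/2)·8 + (1/3)·0 + (1/6)·4 = 14/3.
If General C plays Y, General R's expected payoff is (1/2)·3 + (1/3)·9 + (1/6)·9 = 6.
General C minimizes General R's payoff; the smallest is 14/3, so the best response is X.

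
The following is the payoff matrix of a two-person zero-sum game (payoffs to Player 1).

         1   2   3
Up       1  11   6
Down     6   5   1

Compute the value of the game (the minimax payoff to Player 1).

7/2

Row minima: Up → 1, Down → 1; maximin = 1.
Column maxima: 1 → 6, 2 → 11, 3 → 6; minimax = 6.
1 ≠ 6, so there is no saddle point; optimal play is mixed.
2 is strictly dominated by 3 (it gives Player 1 strictly more in every row), so Player 2 never plays it.
On the remaining 2×2 (Up, Down vs 1, 3):
Let Player 1 play Up with probability p. Expected payoff against 1: 1p + 6(1−p) = −5p + 6; against 3: 6p + 1(1−p) = 5p + 1.
Setting these equal: −5p + 6 = 5p + 1 ⇒ −10p = -5 ⇒ p = 1/2, and the value is (-5)·(1/2) + 6 = 7/2.
For Player 2: with q = P(1), equating Up's and Down's payoffs gives −5q + 6 = 5q + 1 ⇒ q = 1/2.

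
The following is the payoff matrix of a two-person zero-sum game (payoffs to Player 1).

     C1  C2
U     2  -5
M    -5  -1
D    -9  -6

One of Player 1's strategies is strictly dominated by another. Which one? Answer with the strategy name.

D

U gives a strictly higher payoff than D against every column: 2 > -9, -5 > -6.
So D is strictly dominated and Player 1 never plays it.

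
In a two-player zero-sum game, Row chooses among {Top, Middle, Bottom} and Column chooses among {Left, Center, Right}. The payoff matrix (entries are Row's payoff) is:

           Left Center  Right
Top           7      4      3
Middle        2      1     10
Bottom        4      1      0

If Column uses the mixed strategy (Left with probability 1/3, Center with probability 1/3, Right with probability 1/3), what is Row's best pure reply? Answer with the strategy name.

Expected payoff of Top: (1/3)·7 + (1/3)·4 + (1/3)·3 = 14/3.
Expected payoff of Middle: (1/3)·2 + (1/3)·1 + (1/3)·10 = 13/3.
Expected payoff of Bottom: (1/3)·4 + (1/3)·1 + (1/3)·0 = 5/3.
The largest is 14/3, so Row's best response is Top.

Top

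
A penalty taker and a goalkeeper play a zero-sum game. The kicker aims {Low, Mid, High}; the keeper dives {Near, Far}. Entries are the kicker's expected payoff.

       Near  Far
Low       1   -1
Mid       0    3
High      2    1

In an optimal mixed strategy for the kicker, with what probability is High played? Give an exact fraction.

Row minima: Low → -1, Mid → 0, High → 1; maximin = 1.
Column maxima: Near → 2, Far → 3; minimax = 2.
1 ≠ 2, so there is no saddle point; optimal play is mixed.
Low is strictly dominated by High, so the kicker never plays it.
On the remaining 2×2 (Mid, High vs Near, Far):
Let the kicker play Mid with probability p. Expected payoff against Near: 0p + 2(1−p) = −2p + 2; against Far: 3p + 1(1−p) = 2p + 1.
Setting these equal: −2p + 2 = 2p + 1 ⇒ −4p = -1 ⇒ p = 1/4, and the value is (-2)·(1/4) + 2 = 3/2.
For the keeper: with q = P(Near), equating Mid's and High's payoffs gives −3q + 3 = q + 1 ⇒ q = 1/2.

3/4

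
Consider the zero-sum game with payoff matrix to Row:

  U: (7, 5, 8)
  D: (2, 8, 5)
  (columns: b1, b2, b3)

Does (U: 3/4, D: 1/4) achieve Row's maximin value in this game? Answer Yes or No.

Against b1 this mix gives (3/4)·7 + (1/4)·2 = 23/4.
Against b2 this mix gives (3/4)·5 + (1/4)·8 = 23/4.
Against b3 this mix gives (3/4)·8 + (1/4)·5 = 29/4.
All of Column's active replies (b1, b2) yield 23/4, and no column does worse for Row. The mix makes Column indifferent and guarantees 23/4, so it is optimal.

Yes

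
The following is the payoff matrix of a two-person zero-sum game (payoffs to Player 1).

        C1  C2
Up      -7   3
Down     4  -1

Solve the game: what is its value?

1/3

Row minima: Up → -7, Down → -1; maximin = -1.
Column maxima: C1 → 4, C2 → 3; minimax = 3.
-1 ≠ 3, so there is no saddle point; optimal play is mixed.
Let Player 1 play Up with probability p. Expected payoff against C1: (-7)p + 4(1−p) = −11p + 4; against C2: 3p + (-1)(1−p) = 4p − 1.
Setting these equal: −11p + 4 = 4p − 1 ⇒ −15p = -5 ⇒ p = 1/3, and the value is (-11)·(1/3) + 4 = 1/3.
For Player 2: with q = P(C1), equating Up's and Down's payoffs gives −10q + 3 = 5q − 1 ⇒ q = 4/15.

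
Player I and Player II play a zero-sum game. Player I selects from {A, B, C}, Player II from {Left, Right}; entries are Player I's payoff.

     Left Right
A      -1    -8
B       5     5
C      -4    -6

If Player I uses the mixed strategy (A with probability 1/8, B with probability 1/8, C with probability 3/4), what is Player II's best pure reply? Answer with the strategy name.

Right

If Player II plays Left, Player I's expected payoff is (1/8)·(-1) + (1/8)·5 + (3/4)·(-4) = -5/2.
If Player II plays Right, Player I's expected payoff is (1/8)·(-8) + (1/8)·5 + (3/4)·(-6) = -39/8.
Player II minimizes Player I's payoff; the smallest is -39/8, so the best response is Right.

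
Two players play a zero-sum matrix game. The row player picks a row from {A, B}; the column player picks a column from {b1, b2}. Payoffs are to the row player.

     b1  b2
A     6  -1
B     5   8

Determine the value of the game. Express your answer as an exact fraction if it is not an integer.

53/10

Row minima: A → -1, B → 5; maximin = 5.
Column maxima: b1 → 6, b2 → 8; minimax = 6.
5 ≠ 6, so there is no saddle point; optimal play is mixed.
Let the row player play A with probability p. Expected payoff against b1: 6p + 5(1−p) = p + 5; against b2: (-1)p + 8(1−p) = −9p + 8.
Setting these equal: p + 5 = −9p + 8 ⇒ 10p = 3 ⇒ p = 3/10, and the value is (1)·(3/10) + 5 = 53/10.
For the column player: with q = P(b1), equating A's and B's payoffs gives 7q − 1 = −3q + 8 ⇒ q = 9/10.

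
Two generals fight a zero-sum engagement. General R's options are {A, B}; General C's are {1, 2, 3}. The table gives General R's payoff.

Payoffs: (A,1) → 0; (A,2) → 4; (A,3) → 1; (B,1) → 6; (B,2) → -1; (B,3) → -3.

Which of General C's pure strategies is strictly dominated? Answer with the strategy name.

2

3 holds General R's payoff strictly below 2 in every row: 1 < 4, -3 < -1.
So 2 is strictly dominated for General C.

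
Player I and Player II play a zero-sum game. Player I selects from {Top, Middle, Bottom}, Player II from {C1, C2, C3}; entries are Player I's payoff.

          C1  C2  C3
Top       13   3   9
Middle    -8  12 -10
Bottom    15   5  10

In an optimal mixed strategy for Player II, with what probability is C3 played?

Row minima: Top → 3, Middle → -10, Bottom → 5; maximin = 5.
Column maxima: C1 → 15, C2 → 12, C3 → 10; minimax = 10.
5 ≠ 10, so there is no saddle point; optimal play is mixed.
Top is strictly dominated by Bottom, so Player I never plays it.
C1 is strictly dominated by C3 (it gives Player I strictly more in every row), so Player II never plays it.
On the remaining 2×2 (Middle, Bottom vs C2, C3):
Let Player I play Middle with probability p. Expected payoff against C2: 12p + 5(1−p) = 7p + 5; against C3: (-10)p + 10(1−p) = −20p + 10.
Setting these equal: 7p + 5 = −20p + 10 ⇒ 27p = 5 ⇒ p = 5/27, and the value is (7)·(5/27) + 5 = 170/27.
For Player II: with q = P(C2), equating Middle's and Bottom's payoffs gives 22q − 10 = −5q + 10 ⇒ q = 20/27.

7/27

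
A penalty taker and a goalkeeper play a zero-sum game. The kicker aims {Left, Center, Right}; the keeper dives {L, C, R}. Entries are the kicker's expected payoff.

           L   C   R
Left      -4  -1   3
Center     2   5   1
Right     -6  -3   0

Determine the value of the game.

Row minima: Left → -4, Center → 1, Right → -6; maximin = 1.
Column maxima: L → 2, C → 5, R → 3; minimax = 2.
1 ≠ 2, so there is no saddle point; optimal play is mixed.
Right is strictly dominated by Left, so the kicker never plays it.
C is strictly dominated by L (it gives the kicker strictly more in every row), so the keeper never plays it.
On the remaining 2×2 (Left, Center vs L, R):
Let the kicker play Left with probability p. Expected payoff against L: (-4)p + 2(1−p) = −6p + 2; against R: 3p + 1(1−p) = 2p + 1.
Setting these equal: −6p + 2 = 2p + 1 ⇒ −8p = -1 ⇒ p = 1/8, and the value is (-6)·(1/8) + 2 = 5/4.
For the keeper: with q = P(L), equating Left's and Center's payoffs gives −7q + 3 = q + 1 ⇒ q = 1/4.

5/4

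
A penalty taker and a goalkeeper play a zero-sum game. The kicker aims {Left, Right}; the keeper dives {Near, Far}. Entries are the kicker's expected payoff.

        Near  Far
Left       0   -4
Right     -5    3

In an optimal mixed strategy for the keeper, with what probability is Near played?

7/12

Row minima: Left → -4, Right → -5; maximin = -4.
Column maxima: Near → 0, Far → 3; minimax = 0.
-4 ≠ 0, so there is no saddle point; optimal play is mixed.
Let the kicker play Left with probability p. Expected payoff against Near: 0p + (-5)(1−p) = 5p − 5; against Far: (-4)p + 3(1−p) = −7p + 3.
Setting these equal: 5p − 5 = −7p + 3 ⇒ 12p = 8 ⇒ p = 2/3, and the value is (5)·(2/3) − 5 = -5/3.
For the keeper: with q = P(Near), equating Left's and Right's payoffs gives 4q − 4 = −8q + 3 ⇒ q = 7/12.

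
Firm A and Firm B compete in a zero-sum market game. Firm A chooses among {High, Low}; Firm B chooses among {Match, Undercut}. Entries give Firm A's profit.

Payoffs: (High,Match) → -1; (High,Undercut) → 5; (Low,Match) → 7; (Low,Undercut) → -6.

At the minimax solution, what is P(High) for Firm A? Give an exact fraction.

13/19

Row minima: High → -1, Low → -6; maximin = -1.
Column maxima: Match → 7, Undercut → 5; minimax = 5.
-1 ≠ 5, so there is no saddle point; optimal play is mixed.
Let Firm A play High with probability p. Expected payoff against Match: (-1)p + 7(1−p) = −8p + 7; against Undercut: 5p + (-6)(1−p) = 11p − 6.
Setting these equal: −8p + 7 = 11p − 6 ⇒ −19p = -13 ⇒ p = 13/19, and the value is (-8)·(13/19) + 7 = 29/19.
For Firm B: with q = P(Match), equating High's and Low's payoffs gives −6q + 5 = 13q − 6 ⇒ q = 11/19.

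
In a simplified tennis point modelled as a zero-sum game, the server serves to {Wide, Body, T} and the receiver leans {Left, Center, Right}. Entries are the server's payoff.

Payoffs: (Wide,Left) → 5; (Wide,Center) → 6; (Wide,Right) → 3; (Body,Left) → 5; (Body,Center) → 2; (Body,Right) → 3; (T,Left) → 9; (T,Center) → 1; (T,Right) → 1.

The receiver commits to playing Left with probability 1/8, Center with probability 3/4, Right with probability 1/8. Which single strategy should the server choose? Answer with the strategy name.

Expected payoff of Wide: (1/8)·5 + (3/4)·6 + (1/8)·3 = 11/2.
Expected payoff of Body: (1/8)·5 + (3/4)·2 + (1/8)·3 = 5/2.
Expected payoff of T: (1/8)·9 + (3/4)·1 + (1/8)·1 = 2.
The largest is 11/2, so the server's best response is Wide.

Wide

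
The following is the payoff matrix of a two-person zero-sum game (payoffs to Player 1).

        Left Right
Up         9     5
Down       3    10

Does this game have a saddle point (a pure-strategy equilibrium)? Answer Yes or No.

Row minima: Up → 5, Down → 3; maximin = 5.
Column maxima: Left → 9, Right → 10; minimax = 9.
5 ≠ 9, so no pure-strategy equilibrium exists.

No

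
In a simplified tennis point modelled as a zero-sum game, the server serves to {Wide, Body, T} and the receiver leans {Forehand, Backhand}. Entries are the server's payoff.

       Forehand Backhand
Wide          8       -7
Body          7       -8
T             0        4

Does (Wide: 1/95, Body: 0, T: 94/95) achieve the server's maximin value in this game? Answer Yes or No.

Against Forehand this mix gives (1/95)·8 + (94/95)·0 = 8/95.
Against Backhand this mix gives (1/95)·(-7) + (94/95)·4 = 369/95.
The receiver will play Forehand, holding the server to 8/95. Shifting weight toward the row that does better against Forehand would raise this floor (the equalizing mix achieves 32/19 against both Forehand and Backhand), so the proposed strategy is not optimal.

No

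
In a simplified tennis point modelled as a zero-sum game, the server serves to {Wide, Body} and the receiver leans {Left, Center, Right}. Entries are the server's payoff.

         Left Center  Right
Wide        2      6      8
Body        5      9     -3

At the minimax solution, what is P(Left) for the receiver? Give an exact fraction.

Row minima: Wide → 2, Body → -3; maximin = 2.
Column maxima: Left → 5, Center → 9, Right → 8; minimax = 5.
2 ≠ 5, so there is no saddle point; optimal play is mixed.
Center is strictly dominated by Left (it gives the server strictly more in every row), so the receiver never plays it.
On the remaining 2×2 (Wide, Body vs Left, Right):
Let the server play Wide with probability p. Expected payoff against Left: 2p + 5(1−p) = −3p + 5; against Right: 8p + (-3)(1−p) = 11p − 3.
Setting these equal: −3p + 5 = 11p − 3 ⇒ −14p = -8 ⇒ p = 4/7, and the value is (-3)·(4/7) + 5 = 23/7.
For the receiver: with q = P(Left), equating Wide's and Body's payoffs gives −6q + 8 = 8q − 3 ⇒ q = 11/14.

11/14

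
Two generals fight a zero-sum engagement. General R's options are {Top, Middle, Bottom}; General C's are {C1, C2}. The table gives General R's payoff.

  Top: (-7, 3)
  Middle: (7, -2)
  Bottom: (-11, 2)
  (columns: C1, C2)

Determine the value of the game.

7/19

Row minima: Top → -7, Middle → -2, Bottom → -11; maximin = -2.
Column maxima: C1 → 7, C2 → 3; minimax = 3.
-2 ≠ 3, so there is no saddle point; optimal play is mixed.
Bottom is strictly dominated by Top, so General R never plays it.
On the remaining 2×2 (Top, Middle vs C1, C2):
Let General R play Top with probability p. Expected payoff against C1: (-7)p + 7(1−p) = −14p + 7; against C2: 3p + (-2)(1−p) = 5p − 2.
Setting these equal: −14p + 7 = 5p − 2 ⇒ −19p = -9 ⇒ p = 9/19, and the value is (-14)·(9/19) + 7 = 7/19.
For General C: with q = P(C1), equating Top's and Middle's payoffs gives −10q + 3 = 9q − 2 ⇒ q = 5/19.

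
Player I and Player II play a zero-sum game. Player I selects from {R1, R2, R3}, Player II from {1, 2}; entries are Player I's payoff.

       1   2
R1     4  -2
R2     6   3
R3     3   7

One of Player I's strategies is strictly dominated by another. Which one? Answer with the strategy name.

R1

R2 gives a strictly higher payoff than R1 against every column: 6 > 4, 3 > -2.
So R1 is strictly dominated and Player I never plays it.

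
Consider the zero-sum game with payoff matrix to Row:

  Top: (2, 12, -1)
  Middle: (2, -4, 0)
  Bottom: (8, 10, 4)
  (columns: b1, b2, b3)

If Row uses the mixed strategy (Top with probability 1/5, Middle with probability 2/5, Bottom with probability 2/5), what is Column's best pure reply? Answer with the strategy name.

If Column plays b1, Row's expected payoff is (1/5)·2 + (2/5)·2 + (2/5)·8 = 22/5.
If Column plays b2, Row's expected payoff is (1/5)·12 + (2/5)·(-4) + (2/5)·10 = 24/5.
If Column plays b3, Row's expected payoff is (1/5)·(-1) + (2/5)·0 + (2/5)·4 = 7/5.
Column minimizes Row's payoff; the smallest is 7/5, so the best response is b3.

b3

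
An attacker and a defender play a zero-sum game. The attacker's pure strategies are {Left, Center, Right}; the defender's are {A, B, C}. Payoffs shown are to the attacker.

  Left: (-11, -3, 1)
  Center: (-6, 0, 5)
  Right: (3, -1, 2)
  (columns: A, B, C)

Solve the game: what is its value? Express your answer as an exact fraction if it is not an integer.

-3/5

Row minima: Left → -11, Center → -6, Right → -1; maximin = -1.
Column maxima: A → 3, B → 0, C → 5; minimax = 0.
-1 ≠ 0, so there is no saddle point; optimal play is mixed.
Left is strictly dominated by Center, so the attacker never plays it.
C is strictly dominated by B (it gives the attacker strictly more in every row), so the defender never plays it.
On the remaining 2×2 (Center, Right vs A, B):
Let the attacker play Center with probability p. Expected payoff against A: (-6)p + 3(1−p) = −9p + 3; against B: 0p + (-1)(1−p) = p − 1.
Setting these equal: −9p + 3 = p − 1 ⇒ −10p = -4 ⇒ p = 2/5, and the value is (-9)·(2/5) + 3 = -3/5.
For the defender: with q = P(A), equating Center's and Right's payoffs gives −6q = 4q − 1 ⇒ q = 1/10.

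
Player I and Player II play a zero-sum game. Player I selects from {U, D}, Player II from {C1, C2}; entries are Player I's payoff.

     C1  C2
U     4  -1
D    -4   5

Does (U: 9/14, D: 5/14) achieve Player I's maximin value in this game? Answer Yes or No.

Against C1 this mix gives (9/14)·4 + (5/14)·(-4) = 8/7.
Against C2 this mix gives (9/14)·(-1) + (5/14)·5 = 8/7.
All of Player II's active replies (C1, C2) yield 8/7, and no column does worse for Player I. The mix makes Player II indifferent and guarantees 8/7, so it is optimal.

Yes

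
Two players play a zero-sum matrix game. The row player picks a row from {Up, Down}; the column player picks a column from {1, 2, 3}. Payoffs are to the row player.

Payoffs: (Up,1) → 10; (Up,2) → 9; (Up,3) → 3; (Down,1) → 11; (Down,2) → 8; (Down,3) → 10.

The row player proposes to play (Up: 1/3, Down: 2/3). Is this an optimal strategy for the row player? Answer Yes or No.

No

Against 1 this mix gives (1/3)·10 + (2/3)·11 = 32/3.
Against 2 this mix gives (1/3)·9 + (2/3)·8 = 25/3.
Against 3 this mix gives (1/3)·3 + (2/3)·10 = 23/3.
The column player will play 3, holding the row player to 23/3. Shifting weight toward the row that does better against 3 would raise this floor (the equalizing mix achieves 33/4 against both 3 and 2), so the proposed strategy is not optimal.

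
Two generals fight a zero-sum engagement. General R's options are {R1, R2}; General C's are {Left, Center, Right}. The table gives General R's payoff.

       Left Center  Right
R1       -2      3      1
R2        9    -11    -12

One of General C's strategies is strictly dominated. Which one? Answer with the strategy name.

Right holds General R's payoff strictly below Center in every row: 1 < 3, -12 < -11.
So Center is strictly dominated for General C.

Center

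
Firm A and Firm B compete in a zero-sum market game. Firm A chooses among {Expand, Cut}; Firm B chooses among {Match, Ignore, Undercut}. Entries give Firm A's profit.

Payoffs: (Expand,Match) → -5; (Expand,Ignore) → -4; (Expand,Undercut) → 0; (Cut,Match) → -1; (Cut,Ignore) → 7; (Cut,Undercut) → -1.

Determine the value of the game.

Row minima: Expand → -5, Cut → -1; maximin = -1.
Column maxima: Match → -1, Ignore → 7, Undercut → 0; minimax = -1.
Since maximin = minimax = -1, there is a saddle point and the value is -1.

-1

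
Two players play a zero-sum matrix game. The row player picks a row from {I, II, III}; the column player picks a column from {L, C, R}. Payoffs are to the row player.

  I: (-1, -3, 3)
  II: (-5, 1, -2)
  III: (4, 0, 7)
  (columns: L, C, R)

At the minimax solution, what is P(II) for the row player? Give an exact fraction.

2/5

Row minima: I → -3, II → -5, III → 0; maximin = 0.
Column maxima: L → 4, C → 1, R → 7; minimax = 1.
0 ≠ 1, so there is no saddle point; optimal play is mixed.
I is strictly dominated by III, so the row player never plays it.
R is strictly dominated by L (it gives the row player strictly more in every row), so the column player never plays it.
On the remaining 2×2 (II, III vs L, C):
Let the row player play II with probability p. Expected payoff against L: (-5)p + 4(1−p) = −9p + 4; against C: 1p + 0(1−p) = p.
Setting these equal: −9p + 4 = p ⇒ −10p = -4 ⇒ p = 2/5, and the value is (-9)·(2/5) + 4 = 2/5.
For the column player: with q = P(L), equating II's and III's payoffs gives −6q + 1 = 4q ⇒ q = 1/10.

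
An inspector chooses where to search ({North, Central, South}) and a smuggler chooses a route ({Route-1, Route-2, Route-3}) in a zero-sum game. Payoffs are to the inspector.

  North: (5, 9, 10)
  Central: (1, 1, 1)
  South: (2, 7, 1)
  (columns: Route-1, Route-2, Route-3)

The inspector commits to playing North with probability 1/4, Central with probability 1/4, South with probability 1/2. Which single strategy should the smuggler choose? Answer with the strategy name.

Route-1

If the smuggler plays Route-1, the inspector's expected payoff is (1/4)·5 + (1/4)·1 + (1/2)·2 = 5/2.
If the smuggler plays Route-2, the inspector's expected payoff is (1/4)·9 + (1/4)·1 + (1/2)·7 = 6.
If the smuggler plays Route-3, the inspector's expected payoff is (1/4)·10 + (1/4)·1 + (1/2)·1 = 13/4.
The smuggler minimizes the inspector's payoff; the smallest is 5/2, so the best response is Route-1.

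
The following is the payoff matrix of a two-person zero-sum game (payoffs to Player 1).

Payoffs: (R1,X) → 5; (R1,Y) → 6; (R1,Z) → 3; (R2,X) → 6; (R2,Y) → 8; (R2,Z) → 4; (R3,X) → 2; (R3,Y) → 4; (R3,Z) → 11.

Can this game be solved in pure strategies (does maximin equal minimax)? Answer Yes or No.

Row minima: R1 → 3, R2 → 4, R3 → 2; maximin = 4.
Column maxima: X → 6, Y → 8, Z → 11; minimax = 6.
4 ≠ 6, so no pure-strategy equilibrium exists.

No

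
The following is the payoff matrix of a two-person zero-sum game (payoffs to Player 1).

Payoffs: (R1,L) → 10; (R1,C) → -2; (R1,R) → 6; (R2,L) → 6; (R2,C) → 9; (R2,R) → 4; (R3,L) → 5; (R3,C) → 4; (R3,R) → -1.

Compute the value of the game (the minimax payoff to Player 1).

Row minima: R1 → -2, R2 → 4, R3 → -1; maximin = 4.
Column maxima: L → 10, C → 9, R → 6; minimax = 6.
4 ≠ 6, so there is no saddle point; optimal play is mixed.
R3 is strictly dominated by R2, so Player 1 never plays it.
L is strictly dominated by R (it gives Player 1 strictly more in every row), so Player 2 never plays it.
On the remaining 2×2 (R1, R2 vs C, R):
Let Player 1 play R1 with probability p. Expected payoff against C: (-2)p + 9(1−p) = −11p + 9; against R: 6p + 4(1−p) = 2p + 4.
Setting these equal: −11p + 9 = 2p + 4 ⇒ −13p = -5 ⇒ p = 5/13, and the value is (-11)·(5/13) + 9 = 62/13.
For Player 2: with q = P(C), equating R1's and R2's payoffs gives −8q + 6 = 5q + 4 ⇒ q = 2/13.

62/13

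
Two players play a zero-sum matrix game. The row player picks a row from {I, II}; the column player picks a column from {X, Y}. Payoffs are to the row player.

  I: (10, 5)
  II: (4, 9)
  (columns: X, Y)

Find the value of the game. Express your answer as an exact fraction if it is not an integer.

7

Row minima: I → 5, II → 4; maximin = 5.
Column maxima: X → 10, Y → 9; minimax = 9.
5 ≠ 9, so there is no saddle point; optimal play is mixed.
Let the row player play I with probability p. Expected payoff against X: 10p + 4(1−p) = 6p + 4; against Y: 5p + 9(1−p) = −4p + 9.
Setting these equal: 6p + 4 = −4p + 9 ⇒ 10p = 5 ⇒ p = 1/2, and the value is (6)·(1/2) + 4 = 7.
For the column player: with q = P(X), equating I's and II's payoffs gives 5q + 5 = −5q + 9 ⇒ q = 2/5.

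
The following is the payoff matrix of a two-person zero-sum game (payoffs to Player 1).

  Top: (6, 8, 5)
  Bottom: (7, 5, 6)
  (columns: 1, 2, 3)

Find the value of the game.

23/4

Row minima: Top → 5, Bottom → 5; maximin = 5.
Column maxima: 1 → 7, 2 → 8, 3 → 6; minimax = 6.
5 ≠ 6, so there is no saddle point; optimal play is mixed.
1 is strictly dominated by 3 (it gives Player 1 strictly more in every row), so Player 2 never plays it.
On the remaining 2×2 (Top, Bottom vs 2, 3):
Let Player 1 play Top with probability p. Expected payoff against 2: 8p + 5(1−p) = 3p + 5; against 3: 5p + 6(1−p) = −p + 6.
Setting these equal: 3p + 5 = −p + 6 ⇒ 4p = 1 ⇒ p = 1/4, and the value is (3)·(1/4) + 5 = 23/4.
For Player 2: with q = P(2), equating Top's and Bottom's payoffs gives 3q + 5 = −q + 6 ⇒ q = 1/4.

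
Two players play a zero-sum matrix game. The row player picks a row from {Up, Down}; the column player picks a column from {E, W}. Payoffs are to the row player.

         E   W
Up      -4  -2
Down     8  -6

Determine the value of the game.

Row minima: Up → -4, Down → -6; maximin = -4.
Column maxima: E → 8, W → -2; minimax = -2.
-4 ≠ -2, so there is no saddle point; optimal play is mixed.
Let the row player play Up with probability p. Expected payoff against E: (-4)p + 8(1−p) = −12p + 8; against W: (-2)p + (-6)(1−p) = 4p − 6.
Setting these equal: −12p + 8 = 4p − 6 ⇒ −16p = -14 ⇒ p = 7/8, and the value is (-12)·(7/8) + 8 = -5/2.
For the column player: with q = P(E), equating Up's and Down's payoffs gives −2q − 2 = 14q − 6 ⇒ q = 1/4.

-5/2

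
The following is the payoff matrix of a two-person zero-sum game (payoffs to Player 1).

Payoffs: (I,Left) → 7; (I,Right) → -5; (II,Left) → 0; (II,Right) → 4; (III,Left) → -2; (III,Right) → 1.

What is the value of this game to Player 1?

7/4

Row minima: I → -5, II → 0, III → -2; maximin = 0.
Column maxima: Left → 7, Right → 4; minimax = 4.
0 ≠ 4, so there is no saddle point; optimal play is mixed.
III is strictly dominated by II, so Player 1 never plays it.
On the remaining 2×2 (I, II vs Left, Right):
Let Player 1 play I with probability p. Expected payoff against Left: 7p + 0(1−p) = 7p; against Right: (-5)p + 4(1−p) = −9p + 4.
Setting these equal: 7p = −9p + 4 ⇒ 16p = 4 ⇒ p = 1/4, and the value is (7)·(1/4) = 7/4.
For Player 2: with q = P(Left), equating I's and II's payoffs gives 12q − 5 = −4q + 4 ⇒ q = 9/16.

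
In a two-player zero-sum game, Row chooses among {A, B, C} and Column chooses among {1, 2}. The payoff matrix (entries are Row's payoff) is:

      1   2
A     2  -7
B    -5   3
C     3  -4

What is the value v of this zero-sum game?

Row minima: A → -7, B → -5, C → -4; maximin = -4.
Column maxima: 1 → 3, 2 → 3; minimax = 3.
-4 ≠ 3, so there is no saddle point; optimal play is mixed.
A is strictly dominated by C, so Row never plays it.
On the remaining 2×2 (B, C vs 1, 2):
Let Row play B with probability p. Expected payoff against 1: (-5)p + 3(1−p) = −8p + 3; against 2: 3p + (-4)(1−p) = 7p − 4.
Setting these equal: −8p + 3 = 7p − 4 ⇒ −15p = -7 ⇒ p = 7/15, and the value is (-8)·(7/15) + 3 = -11/15.
For Column: with q = P(1), equating B's and C's payoffs gives −8q + 3 = 7q − 4 ⇒ q = 7/15.

-11/15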